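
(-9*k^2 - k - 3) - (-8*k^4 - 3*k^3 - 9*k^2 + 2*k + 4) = 8*k^4 + 3*k^3 - 3*k - 7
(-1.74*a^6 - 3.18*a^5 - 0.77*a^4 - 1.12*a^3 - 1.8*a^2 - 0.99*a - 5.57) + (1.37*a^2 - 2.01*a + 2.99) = -1.74*a^6 - 3.18*a^5 - 0.77*a^4 - 1.12*a^3 - 0.43*a^2 - 3.0*a - 2.58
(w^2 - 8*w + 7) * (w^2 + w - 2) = w^4 - 7*w^3 - 3*w^2 + 23*w - 14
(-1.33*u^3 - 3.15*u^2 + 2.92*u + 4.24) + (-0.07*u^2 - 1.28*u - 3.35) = -1.33*u^3 - 3.22*u^2 + 1.64*u + 0.89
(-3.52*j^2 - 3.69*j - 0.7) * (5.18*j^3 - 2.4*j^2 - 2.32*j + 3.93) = -18.2336*j^5 - 10.6662*j^4 + 13.3964*j^3 - 3.5928*j^2 - 12.8777*j - 2.751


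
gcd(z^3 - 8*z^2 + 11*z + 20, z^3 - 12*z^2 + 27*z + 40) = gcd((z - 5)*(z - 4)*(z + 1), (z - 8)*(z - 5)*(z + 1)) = z^2 - 4*z - 5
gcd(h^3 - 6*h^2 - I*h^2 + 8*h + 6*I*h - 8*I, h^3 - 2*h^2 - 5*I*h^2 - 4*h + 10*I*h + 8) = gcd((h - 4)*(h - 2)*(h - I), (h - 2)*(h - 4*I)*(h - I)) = h^2 + h*(-2 - I) + 2*I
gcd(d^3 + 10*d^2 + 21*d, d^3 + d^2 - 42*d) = d^2 + 7*d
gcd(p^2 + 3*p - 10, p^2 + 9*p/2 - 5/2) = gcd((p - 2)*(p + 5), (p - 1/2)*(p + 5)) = p + 5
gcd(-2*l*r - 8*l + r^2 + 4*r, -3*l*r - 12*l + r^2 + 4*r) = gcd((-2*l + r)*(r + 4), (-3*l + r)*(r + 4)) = r + 4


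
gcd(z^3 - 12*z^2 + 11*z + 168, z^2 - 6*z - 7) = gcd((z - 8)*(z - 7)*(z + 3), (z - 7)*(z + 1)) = z - 7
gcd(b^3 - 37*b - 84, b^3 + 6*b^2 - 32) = b + 4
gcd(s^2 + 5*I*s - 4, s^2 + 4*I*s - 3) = s + I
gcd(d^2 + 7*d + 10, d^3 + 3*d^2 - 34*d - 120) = d + 5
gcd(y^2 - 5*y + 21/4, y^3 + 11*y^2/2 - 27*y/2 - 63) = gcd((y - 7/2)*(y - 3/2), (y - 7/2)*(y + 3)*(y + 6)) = y - 7/2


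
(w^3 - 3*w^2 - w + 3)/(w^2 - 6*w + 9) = (w^2 - 1)/(w - 3)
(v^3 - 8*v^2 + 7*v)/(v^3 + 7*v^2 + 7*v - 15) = v*(v - 7)/(v^2 + 8*v + 15)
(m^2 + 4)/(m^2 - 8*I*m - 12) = (m + 2*I)/(m - 6*I)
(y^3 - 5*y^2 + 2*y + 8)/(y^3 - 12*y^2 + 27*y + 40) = (y^2 - 6*y + 8)/(y^2 - 13*y + 40)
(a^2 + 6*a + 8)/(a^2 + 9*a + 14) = (a + 4)/(a + 7)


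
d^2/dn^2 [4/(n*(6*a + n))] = 8*(n^2 + n*(6*a + n) + (6*a + n)^2)/(n^3*(6*a + n)^3)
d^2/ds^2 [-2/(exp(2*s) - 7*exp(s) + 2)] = 2*(-2*(2*exp(s) - 7)^2*exp(s) + (4*exp(s) - 7)*(exp(2*s) - 7*exp(s) + 2))*exp(s)/(exp(2*s) - 7*exp(s) + 2)^3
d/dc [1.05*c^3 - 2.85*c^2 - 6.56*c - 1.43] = 3.15*c^2 - 5.7*c - 6.56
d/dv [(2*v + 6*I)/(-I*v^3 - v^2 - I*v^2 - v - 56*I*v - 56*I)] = (-4*I*v^3 + v^2*(16 - 2*I) + v*(12 - 12*I) + 336 + 106*I)/(v^6 + v^5*(2 - 2*I) + v^4*(112 - 4*I) + v^3*(222 - 114*I) + v^2*(3247 - 224*I) + v*(6272 - 112*I) + 3136)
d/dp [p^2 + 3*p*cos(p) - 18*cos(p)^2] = -3*p*sin(p) + 2*p + 18*sin(2*p) + 3*cos(p)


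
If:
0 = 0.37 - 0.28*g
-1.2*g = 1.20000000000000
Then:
No Solution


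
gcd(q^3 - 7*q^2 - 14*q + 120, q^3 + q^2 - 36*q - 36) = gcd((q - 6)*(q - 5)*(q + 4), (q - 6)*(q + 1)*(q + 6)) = q - 6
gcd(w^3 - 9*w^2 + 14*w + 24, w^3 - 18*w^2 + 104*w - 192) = w^2 - 10*w + 24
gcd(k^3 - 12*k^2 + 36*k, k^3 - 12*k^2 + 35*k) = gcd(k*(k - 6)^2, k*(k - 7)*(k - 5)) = k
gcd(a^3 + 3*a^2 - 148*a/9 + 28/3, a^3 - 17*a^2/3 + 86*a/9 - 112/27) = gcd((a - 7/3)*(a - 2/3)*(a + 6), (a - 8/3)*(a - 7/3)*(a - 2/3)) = a^2 - 3*a + 14/9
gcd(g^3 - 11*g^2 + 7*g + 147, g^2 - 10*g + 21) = g - 7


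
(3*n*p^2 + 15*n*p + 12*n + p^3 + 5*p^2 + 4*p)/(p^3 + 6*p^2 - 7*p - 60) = (3*n*p + 3*n + p^2 + p)/(p^2 + 2*p - 15)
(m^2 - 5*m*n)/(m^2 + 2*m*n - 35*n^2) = m/(m + 7*n)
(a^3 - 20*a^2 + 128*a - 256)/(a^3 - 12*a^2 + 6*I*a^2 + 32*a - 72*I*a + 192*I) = (a - 8)/(a + 6*I)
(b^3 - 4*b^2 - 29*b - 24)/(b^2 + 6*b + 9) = (b^2 - 7*b - 8)/(b + 3)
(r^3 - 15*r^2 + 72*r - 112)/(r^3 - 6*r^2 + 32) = (r - 7)/(r + 2)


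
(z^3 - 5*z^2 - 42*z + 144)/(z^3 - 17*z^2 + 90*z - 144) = (z + 6)/(z - 6)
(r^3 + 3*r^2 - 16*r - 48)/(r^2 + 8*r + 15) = (r^2 - 16)/(r + 5)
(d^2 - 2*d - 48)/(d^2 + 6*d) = (d - 8)/d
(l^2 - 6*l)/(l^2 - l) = (l - 6)/(l - 1)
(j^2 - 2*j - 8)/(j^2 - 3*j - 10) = (j - 4)/(j - 5)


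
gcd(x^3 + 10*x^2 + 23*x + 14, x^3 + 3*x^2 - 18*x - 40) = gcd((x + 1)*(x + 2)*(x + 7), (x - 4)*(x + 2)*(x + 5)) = x + 2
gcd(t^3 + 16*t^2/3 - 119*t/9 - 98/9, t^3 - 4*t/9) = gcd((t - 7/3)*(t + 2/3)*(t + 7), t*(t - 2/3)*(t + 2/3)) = t + 2/3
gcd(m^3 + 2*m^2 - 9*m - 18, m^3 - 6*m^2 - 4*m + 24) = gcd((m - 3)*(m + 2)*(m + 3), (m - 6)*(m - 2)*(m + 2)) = m + 2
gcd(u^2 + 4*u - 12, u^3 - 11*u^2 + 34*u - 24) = 1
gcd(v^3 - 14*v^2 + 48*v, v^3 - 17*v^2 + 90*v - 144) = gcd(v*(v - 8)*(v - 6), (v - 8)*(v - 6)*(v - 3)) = v^2 - 14*v + 48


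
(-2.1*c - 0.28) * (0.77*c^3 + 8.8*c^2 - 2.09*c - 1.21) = -1.617*c^4 - 18.6956*c^3 + 1.925*c^2 + 3.1262*c + 0.3388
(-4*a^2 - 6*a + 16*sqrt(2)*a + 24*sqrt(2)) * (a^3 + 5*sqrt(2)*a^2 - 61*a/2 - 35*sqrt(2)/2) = -4*a^5 - 6*a^4 - 4*sqrt(2)*a^4 - 6*sqrt(2)*a^3 + 282*a^3 - 418*sqrt(2)*a^2 + 423*a^2 - 627*sqrt(2)*a - 560*a - 840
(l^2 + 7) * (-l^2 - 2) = -l^4 - 9*l^2 - 14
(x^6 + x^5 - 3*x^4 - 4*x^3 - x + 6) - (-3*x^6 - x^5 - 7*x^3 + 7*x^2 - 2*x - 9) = 4*x^6 + 2*x^5 - 3*x^4 + 3*x^3 - 7*x^2 + x + 15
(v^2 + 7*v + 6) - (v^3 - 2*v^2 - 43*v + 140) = -v^3 + 3*v^2 + 50*v - 134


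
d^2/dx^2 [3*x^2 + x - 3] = 6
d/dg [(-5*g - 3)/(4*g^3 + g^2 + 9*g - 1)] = (-20*g^3 - 5*g^2 - 45*g + (5*g + 3)*(12*g^2 + 2*g + 9) + 5)/(4*g^3 + g^2 + 9*g - 1)^2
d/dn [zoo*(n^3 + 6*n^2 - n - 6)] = zoo*(n^2 + n + 1)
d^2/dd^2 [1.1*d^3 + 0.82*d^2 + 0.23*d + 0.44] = 6.6*d + 1.64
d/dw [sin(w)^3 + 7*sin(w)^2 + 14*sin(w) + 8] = (3*sin(w)^2 + 14*sin(w) + 14)*cos(w)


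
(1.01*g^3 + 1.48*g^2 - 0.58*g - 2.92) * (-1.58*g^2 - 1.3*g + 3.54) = -1.5958*g^5 - 3.6514*g^4 + 2.5678*g^3 + 10.6068*g^2 + 1.7428*g - 10.3368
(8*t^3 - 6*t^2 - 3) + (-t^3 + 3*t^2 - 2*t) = 7*t^3 - 3*t^2 - 2*t - 3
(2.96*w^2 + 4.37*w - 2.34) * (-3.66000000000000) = -10.8336*w^2 - 15.9942*w + 8.5644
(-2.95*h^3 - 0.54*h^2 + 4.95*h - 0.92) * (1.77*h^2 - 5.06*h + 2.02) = -5.2215*h^5 + 13.9712*h^4 + 5.5349*h^3 - 27.7662*h^2 + 14.6542*h - 1.8584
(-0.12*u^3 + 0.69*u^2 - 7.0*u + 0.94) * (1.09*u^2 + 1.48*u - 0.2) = -0.1308*u^5 + 0.5745*u^4 - 6.5848*u^3 - 9.4734*u^2 + 2.7912*u - 0.188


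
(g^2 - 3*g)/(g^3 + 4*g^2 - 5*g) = (g - 3)/(g^2 + 4*g - 5)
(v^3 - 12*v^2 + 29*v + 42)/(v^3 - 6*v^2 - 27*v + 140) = (v^2 - 5*v - 6)/(v^2 + v - 20)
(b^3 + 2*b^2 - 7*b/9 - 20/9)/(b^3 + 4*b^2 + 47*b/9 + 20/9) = (b - 1)/(b + 1)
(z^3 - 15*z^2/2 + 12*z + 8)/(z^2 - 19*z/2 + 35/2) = (2*z^3 - 15*z^2 + 24*z + 16)/(2*z^2 - 19*z + 35)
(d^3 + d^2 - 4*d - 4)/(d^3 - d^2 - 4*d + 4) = (d + 1)/(d - 1)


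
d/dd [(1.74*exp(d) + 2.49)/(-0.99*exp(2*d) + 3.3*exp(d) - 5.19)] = (1.7226*exp(2*d) + 4.9302*exp(d) - 17.2476)*exp(d)/(0.9801*exp(4*d) - 6.534*exp(3*d) + 21.1662*exp(2*d) - 34.254*exp(d) + 26.9361)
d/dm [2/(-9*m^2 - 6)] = 4*m/(3*m^2 + 2)^2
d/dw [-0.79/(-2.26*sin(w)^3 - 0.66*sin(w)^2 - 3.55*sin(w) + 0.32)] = (-1.0428*sin(w) + 2.6781*cos(2*w) - 5.4826)*cos(w)/(2.26*sin(w)^3 + 0.66*sin(w)^2 + 3.55*sin(w) - 0.32)^2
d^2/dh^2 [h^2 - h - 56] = 2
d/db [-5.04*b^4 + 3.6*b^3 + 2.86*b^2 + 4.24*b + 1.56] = -20.16*b^3 + 10.8*b^2 + 5.72*b + 4.24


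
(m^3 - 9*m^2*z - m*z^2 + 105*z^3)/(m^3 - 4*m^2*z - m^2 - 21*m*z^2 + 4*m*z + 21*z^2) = (m - 5*z)/(m - 1)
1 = 1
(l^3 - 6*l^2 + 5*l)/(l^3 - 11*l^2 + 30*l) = (l - 1)/(l - 6)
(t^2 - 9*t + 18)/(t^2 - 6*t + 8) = (t^2 - 9*t + 18)/(t^2 - 6*t + 8)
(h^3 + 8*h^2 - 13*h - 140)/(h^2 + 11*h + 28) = (h^2 + h - 20)/(h + 4)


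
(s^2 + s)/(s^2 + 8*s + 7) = s/(s + 7)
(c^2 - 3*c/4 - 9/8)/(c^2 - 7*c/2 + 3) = (c + 3/4)/(c - 2)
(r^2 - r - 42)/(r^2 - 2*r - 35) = (r + 6)/(r + 5)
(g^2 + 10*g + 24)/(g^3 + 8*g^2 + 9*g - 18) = (g + 4)/(g^2 + 2*g - 3)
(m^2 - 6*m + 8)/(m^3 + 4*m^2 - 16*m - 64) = (m - 2)/(m^2 + 8*m + 16)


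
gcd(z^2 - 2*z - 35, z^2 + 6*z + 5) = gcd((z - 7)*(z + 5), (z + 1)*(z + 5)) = z + 5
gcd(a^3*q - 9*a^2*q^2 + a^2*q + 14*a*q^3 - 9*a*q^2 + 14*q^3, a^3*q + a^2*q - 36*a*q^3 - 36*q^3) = a*q + q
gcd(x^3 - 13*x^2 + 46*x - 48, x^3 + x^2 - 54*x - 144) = x - 8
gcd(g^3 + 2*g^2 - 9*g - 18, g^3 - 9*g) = g^2 - 9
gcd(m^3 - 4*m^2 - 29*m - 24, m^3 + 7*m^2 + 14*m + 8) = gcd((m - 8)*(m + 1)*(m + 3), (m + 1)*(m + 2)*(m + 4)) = m + 1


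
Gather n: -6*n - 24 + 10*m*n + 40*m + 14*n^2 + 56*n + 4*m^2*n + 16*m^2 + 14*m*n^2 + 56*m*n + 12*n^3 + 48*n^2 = 16*m^2 + 40*m + 12*n^3 + n^2*(14*m + 62) + n*(4*m^2 + 66*m + 50) - 24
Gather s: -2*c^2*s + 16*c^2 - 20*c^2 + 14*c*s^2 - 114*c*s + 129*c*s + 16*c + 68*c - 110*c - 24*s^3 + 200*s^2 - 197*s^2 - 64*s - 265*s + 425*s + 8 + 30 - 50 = -4*c^2 - 26*c - 24*s^3 + s^2*(14*c + 3) + s*(-2*c^2 + 15*c + 96) - 12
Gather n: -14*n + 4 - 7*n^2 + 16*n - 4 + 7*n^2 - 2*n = 0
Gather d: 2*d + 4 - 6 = 2*d - 2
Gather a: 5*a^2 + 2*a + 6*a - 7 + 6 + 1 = 5*a^2 + 8*a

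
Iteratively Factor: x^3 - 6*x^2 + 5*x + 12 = (x - 4)*(x^2 - 2*x - 3) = (x - 4)*(x - 3)*(x + 1)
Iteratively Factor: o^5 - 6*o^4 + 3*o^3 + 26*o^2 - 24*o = (o + 2)*(o^4 - 8*o^3 + 19*o^2 - 12*o) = (o - 1)*(o + 2)*(o^3 - 7*o^2 + 12*o) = o*(o - 1)*(o + 2)*(o^2 - 7*o + 12) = o*(o - 4)*(o - 1)*(o + 2)*(o - 3)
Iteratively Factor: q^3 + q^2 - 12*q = (q)*(q^2 + q - 12) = q*(q - 3)*(q + 4)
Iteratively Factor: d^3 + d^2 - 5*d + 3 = (d + 3)*(d^2 - 2*d + 1) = (d - 1)*(d + 3)*(d - 1)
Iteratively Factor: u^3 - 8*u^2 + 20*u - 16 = (u - 4)*(u^2 - 4*u + 4) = (u - 4)*(u - 2)*(u - 2)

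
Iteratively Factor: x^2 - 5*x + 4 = (x - 4)*(x - 1)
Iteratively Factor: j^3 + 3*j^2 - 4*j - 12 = (j + 3)*(j^2 - 4) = (j + 2)*(j + 3)*(j - 2)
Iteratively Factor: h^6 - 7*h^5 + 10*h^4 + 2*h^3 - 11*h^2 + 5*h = (h - 5)*(h^5 - 2*h^4 + 2*h^2 - h) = (h - 5)*(h + 1)*(h^4 - 3*h^3 + 3*h^2 - h) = (h - 5)*(h - 1)*(h + 1)*(h^3 - 2*h^2 + h) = h*(h - 5)*(h - 1)*(h + 1)*(h^2 - 2*h + 1) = h*(h - 5)*(h - 1)^2*(h + 1)*(h - 1)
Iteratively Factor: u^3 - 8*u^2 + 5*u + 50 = (u - 5)*(u^2 - 3*u - 10) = (u - 5)^2*(u + 2)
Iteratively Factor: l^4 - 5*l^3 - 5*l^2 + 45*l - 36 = (l - 3)*(l^3 - 2*l^2 - 11*l + 12) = (l - 3)*(l + 3)*(l^2 - 5*l + 4) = (l - 4)*(l - 3)*(l + 3)*(l - 1)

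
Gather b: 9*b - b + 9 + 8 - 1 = 8*b + 16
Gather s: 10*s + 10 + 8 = 10*s + 18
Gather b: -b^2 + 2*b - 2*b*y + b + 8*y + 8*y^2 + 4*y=-b^2 + b*(3 - 2*y) + 8*y^2 + 12*y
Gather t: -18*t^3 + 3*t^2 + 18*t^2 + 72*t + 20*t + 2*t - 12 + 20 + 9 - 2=-18*t^3 + 21*t^2 + 94*t + 15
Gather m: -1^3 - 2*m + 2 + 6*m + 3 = 4*m + 4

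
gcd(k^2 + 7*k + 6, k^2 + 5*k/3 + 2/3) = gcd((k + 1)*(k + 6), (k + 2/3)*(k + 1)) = k + 1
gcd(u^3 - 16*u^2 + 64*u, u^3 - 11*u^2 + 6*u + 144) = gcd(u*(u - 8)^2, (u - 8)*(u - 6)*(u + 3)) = u - 8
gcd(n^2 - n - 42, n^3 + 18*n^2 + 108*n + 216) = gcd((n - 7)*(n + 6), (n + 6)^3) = n + 6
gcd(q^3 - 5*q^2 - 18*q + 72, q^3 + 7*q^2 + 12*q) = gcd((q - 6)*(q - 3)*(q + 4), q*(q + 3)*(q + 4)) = q + 4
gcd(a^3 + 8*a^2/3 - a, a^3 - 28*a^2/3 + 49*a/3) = a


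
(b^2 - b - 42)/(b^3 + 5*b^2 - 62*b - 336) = (b - 7)/(b^2 - b - 56)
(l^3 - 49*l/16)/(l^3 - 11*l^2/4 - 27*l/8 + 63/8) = l*(4*l - 7)/(2*(2*l^2 - 9*l + 9))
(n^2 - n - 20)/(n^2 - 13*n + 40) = (n + 4)/(n - 8)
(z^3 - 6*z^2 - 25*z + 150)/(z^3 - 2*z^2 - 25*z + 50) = (z - 6)/(z - 2)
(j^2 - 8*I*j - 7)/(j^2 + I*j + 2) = (j - 7*I)/(j + 2*I)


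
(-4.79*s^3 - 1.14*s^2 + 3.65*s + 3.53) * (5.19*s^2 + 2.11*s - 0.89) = -24.8601*s^5 - 16.0235*s^4 + 20.8012*s^3 + 27.0368*s^2 + 4.1998*s - 3.1417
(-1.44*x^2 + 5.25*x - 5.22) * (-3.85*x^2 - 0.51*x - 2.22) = 5.544*x^4 - 19.4781*x^3 + 20.6163*x^2 - 8.9928*x + 11.5884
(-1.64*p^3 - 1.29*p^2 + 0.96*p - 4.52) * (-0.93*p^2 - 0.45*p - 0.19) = 1.5252*p^5 + 1.9377*p^4 - 0.000700000000000034*p^3 + 4.0167*p^2 + 1.8516*p + 0.8588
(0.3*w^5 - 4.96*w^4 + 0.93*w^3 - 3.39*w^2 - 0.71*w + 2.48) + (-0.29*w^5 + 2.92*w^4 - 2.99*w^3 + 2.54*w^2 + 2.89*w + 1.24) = 0.01*w^5 - 2.04*w^4 - 2.06*w^3 - 0.85*w^2 + 2.18*w + 3.72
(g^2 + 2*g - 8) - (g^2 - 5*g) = 7*g - 8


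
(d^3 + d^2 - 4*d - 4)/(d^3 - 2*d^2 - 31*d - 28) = (d^2 - 4)/(d^2 - 3*d - 28)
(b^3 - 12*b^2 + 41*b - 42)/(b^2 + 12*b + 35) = (b^3 - 12*b^2 + 41*b - 42)/(b^2 + 12*b + 35)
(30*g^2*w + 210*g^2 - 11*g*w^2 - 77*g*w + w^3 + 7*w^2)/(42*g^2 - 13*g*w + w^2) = (-5*g*w - 35*g + w^2 + 7*w)/(-7*g + w)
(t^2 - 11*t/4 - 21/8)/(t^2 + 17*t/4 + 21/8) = (2*t - 7)/(2*t + 7)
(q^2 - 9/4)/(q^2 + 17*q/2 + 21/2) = (q - 3/2)/(q + 7)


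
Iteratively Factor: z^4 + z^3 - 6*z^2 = (z)*(z^3 + z^2 - 6*z) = z*(z + 3)*(z^2 - 2*z) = z^2*(z + 3)*(z - 2)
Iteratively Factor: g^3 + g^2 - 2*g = (g + 2)*(g^2 - g) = g*(g + 2)*(g - 1)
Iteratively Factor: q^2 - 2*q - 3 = (q - 3)*(q + 1)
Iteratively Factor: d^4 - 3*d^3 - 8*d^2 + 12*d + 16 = (d + 1)*(d^3 - 4*d^2 - 4*d + 16) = (d - 2)*(d + 1)*(d^2 - 2*d - 8) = (d - 4)*(d - 2)*(d + 1)*(d + 2)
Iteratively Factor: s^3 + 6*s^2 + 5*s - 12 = (s - 1)*(s^2 + 7*s + 12) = (s - 1)*(s + 4)*(s + 3)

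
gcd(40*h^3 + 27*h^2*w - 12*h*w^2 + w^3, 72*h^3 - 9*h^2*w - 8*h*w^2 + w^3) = -8*h + w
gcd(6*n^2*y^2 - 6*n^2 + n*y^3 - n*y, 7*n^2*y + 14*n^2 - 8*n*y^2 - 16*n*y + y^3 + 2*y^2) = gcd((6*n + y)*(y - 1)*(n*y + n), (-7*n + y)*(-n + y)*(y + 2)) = 1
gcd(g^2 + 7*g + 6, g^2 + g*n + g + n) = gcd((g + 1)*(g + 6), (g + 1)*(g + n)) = g + 1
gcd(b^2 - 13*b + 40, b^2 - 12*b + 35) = b - 5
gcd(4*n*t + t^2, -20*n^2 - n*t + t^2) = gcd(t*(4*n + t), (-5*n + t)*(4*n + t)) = 4*n + t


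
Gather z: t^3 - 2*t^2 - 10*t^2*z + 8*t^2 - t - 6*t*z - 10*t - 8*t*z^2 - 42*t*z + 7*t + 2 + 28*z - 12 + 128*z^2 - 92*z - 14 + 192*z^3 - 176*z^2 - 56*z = t^3 + 6*t^2 - 4*t + 192*z^3 + z^2*(-8*t - 48) + z*(-10*t^2 - 48*t - 120) - 24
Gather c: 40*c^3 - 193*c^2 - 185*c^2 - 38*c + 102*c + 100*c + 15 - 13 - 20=40*c^3 - 378*c^2 + 164*c - 18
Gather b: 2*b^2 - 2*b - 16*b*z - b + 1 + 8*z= 2*b^2 + b*(-16*z - 3) + 8*z + 1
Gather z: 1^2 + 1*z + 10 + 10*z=11*z + 11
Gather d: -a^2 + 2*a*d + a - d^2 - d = -a^2 + a - d^2 + d*(2*a - 1)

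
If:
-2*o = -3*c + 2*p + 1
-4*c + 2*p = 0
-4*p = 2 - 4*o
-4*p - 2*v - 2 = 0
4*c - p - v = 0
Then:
No Solution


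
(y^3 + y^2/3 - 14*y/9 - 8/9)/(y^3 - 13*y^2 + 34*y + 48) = (9*y^2 - 6*y - 8)/(9*(y^2 - 14*y + 48))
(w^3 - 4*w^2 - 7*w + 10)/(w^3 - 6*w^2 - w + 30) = (w - 1)/(w - 3)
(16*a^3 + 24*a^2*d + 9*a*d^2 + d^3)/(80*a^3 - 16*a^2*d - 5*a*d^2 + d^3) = (4*a^2 + 5*a*d + d^2)/(20*a^2 - 9*a*d + d^2)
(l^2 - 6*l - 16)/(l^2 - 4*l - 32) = (l + 2)/(l + 4)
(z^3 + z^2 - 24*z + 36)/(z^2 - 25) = (z^3 + z^2 - 24*z + 36)/(z^2 - 25)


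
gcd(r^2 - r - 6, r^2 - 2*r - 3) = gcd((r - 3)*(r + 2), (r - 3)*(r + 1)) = r - 3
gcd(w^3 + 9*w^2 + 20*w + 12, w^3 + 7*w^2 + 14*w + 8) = w^2 + 3*w + 2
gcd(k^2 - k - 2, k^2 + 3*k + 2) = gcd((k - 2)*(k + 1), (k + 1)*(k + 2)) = k + 1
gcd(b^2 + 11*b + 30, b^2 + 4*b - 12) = b + 6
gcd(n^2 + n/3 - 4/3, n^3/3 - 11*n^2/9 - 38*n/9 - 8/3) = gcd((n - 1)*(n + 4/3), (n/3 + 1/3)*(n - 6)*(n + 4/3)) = n + 4/3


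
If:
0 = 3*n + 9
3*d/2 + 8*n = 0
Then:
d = 16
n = -3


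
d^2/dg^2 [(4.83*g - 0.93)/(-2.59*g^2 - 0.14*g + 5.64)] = (-(4.83*g - 0.93)*(5.18*g + 0.14)*(10.36*g + 0.28) + (75.0582*g - 3.465)*(2.59*g^2 + 0.14*g - 5.64))/(2.59*g^2 + 0.14*g - 5.64)^3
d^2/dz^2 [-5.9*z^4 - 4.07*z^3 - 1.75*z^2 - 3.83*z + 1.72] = -70.8*z^2 - 24.42*z - 3.5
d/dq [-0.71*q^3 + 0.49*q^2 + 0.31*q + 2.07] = -2.13*q^2 + 0.98*q + 0.31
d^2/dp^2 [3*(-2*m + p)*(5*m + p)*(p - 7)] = 18*m + 18*p - 42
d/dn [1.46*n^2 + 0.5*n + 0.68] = 2.92*n + 0.5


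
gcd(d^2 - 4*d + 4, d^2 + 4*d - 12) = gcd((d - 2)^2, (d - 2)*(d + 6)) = d - 2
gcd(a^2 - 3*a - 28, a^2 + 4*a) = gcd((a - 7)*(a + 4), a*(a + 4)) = a + 4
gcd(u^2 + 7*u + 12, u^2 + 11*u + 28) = u + 4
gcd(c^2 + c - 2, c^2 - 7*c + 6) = c - 1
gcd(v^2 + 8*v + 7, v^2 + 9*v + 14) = v + 7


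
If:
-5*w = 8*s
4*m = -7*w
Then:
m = -7*w/4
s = -5*w/8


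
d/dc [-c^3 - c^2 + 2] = c*(-3*c - 2)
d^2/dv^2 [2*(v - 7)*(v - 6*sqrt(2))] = 4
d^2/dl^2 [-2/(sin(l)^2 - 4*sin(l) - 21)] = 4*(2*sin(l)^4 - 6*sin(l)^3 + 47*sin(l)^2 - 30*sin(l) - 37)/((sin(l) - 7)^3*(sin(l) + 3)^3)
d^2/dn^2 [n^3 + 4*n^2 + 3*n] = 6*n + 8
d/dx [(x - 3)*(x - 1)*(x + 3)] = 3*x^2 - 2*x - 9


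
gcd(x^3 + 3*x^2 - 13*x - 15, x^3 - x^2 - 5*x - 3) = x^2 - 2*x - 3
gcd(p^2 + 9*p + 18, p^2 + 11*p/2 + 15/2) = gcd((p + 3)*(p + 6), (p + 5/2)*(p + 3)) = p + 3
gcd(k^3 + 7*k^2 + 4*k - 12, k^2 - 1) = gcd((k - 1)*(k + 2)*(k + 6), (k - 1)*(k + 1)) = k - 1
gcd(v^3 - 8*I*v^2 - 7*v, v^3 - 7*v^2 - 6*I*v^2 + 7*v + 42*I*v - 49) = v - 7*I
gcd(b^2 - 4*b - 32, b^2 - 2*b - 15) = 1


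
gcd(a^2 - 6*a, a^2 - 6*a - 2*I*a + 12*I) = a - 6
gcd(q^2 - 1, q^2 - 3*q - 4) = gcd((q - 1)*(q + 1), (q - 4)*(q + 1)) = q + 1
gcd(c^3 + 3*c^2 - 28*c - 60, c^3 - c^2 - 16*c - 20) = c^2 - 3*c - 10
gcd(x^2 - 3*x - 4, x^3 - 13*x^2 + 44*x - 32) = x - 4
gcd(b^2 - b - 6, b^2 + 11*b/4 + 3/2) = b + 2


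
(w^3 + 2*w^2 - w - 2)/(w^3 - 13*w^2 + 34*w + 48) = (w^2 + w - 2)/(w^2 - 14*w + 48)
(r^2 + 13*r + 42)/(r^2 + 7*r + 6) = (r + 7)/(r + 1)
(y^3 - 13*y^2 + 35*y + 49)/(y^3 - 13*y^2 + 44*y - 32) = (y^3 - 13*y^2 + 35*y + 49)/(y^3 - 13*y^2 + 44*y - 32)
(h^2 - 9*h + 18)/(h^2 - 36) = (h - 3)/(h + 6)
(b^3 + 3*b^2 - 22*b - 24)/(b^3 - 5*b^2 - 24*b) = (-b^3 - 3*b^2 + 22*b + 24)/(b*(-b^2 + 5*b + 24))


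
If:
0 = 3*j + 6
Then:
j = -2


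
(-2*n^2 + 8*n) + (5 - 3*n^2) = -5*n^2 + 8*n + 5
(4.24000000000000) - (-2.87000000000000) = 7.11000000000000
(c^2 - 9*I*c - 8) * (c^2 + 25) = c^4 - 9*I*c^3 + 17*c^2 - 225*I*c - 200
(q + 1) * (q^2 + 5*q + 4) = q^3 + 6*q^2 + 9*q + 4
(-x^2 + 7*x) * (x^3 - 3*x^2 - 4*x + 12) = -x^5 + 10*x^4 - 17*x^3 - 40*x^2 + 84*x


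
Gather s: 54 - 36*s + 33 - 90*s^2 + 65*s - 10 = -90*s^2 + 29*s + 77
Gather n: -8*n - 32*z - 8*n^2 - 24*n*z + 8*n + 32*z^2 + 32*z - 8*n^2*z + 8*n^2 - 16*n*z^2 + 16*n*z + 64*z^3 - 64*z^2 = -8*n^2*z + n*(-16*z^2 - 8*z) + 64*z^3 - 32*z^2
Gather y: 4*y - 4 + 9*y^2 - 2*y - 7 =9*y^2 + 2*y - 11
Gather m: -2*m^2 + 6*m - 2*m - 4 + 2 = -2*m^2 + 4*m - 2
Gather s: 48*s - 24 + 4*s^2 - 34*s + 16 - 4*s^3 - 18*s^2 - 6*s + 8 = -4*s^3 - 14*s^2 + 8*s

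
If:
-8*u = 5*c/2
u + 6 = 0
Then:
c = 96/5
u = -6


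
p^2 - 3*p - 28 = (p - 7)*(p + 4)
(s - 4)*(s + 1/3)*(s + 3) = s^3 - 2*s^2/3 - 37*s/3 - 4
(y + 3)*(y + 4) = y^2 + 7*y + 12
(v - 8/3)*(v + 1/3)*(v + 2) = v^3 - v^2/3 - 50*v/9 - 16/9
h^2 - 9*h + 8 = (h - 8)*(h - 1)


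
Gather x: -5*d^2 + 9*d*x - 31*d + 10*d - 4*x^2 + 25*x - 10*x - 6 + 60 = -5*d^2 - 21*d - 4*x^2 + x*(9*d + 15) + 54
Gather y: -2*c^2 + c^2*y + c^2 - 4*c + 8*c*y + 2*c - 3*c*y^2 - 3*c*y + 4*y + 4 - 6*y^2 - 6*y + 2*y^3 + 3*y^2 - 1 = -c^2 - 2*c + 2*y^3 + y^2*(-3*c - 3) + y*(c^2 + 5*c - 2) + 3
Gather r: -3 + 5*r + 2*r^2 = 2*r^2 + 5*r - 3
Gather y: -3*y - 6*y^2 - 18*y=-6*y^2 - 21*y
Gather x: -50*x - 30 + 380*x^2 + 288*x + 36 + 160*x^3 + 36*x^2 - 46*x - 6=160*x^3 + 416*x^2 + 192*x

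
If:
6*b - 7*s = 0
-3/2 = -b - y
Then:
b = 3/2 - y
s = 9/7 - 6*y/7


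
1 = 1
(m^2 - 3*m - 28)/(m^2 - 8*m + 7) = (m + 4)/(m - 1)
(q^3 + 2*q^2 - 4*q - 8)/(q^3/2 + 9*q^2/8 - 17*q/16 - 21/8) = 16*(q^2 - 4)/(8*q^2 + 2*q - 21)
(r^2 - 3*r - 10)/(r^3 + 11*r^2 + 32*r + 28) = (r - 5)/(r^2 + 9*r + 14)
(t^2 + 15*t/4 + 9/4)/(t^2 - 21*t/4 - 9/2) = (t + 3)/(t - 6)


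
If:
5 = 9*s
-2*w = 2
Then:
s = 5/9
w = -1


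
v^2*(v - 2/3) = v^3 - 2*v^2/3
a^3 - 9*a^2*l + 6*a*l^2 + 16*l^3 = (a - 8*l)*(a - 2*l)*(a + l)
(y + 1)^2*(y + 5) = y^3 + 7*y^2 + 11*y + 5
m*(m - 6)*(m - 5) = m^3 - 11*m^2 + 30*m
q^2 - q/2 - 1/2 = (q - 1)*(q + 1/2)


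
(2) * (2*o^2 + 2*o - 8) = 4*o^2 + 4*o - 16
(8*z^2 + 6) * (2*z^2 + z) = 16*z^4 + 8*z^3 + 12*z^2 + 6*z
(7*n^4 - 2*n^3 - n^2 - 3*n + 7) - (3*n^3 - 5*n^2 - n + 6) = 7*n^4 - 5*n^3 + 4*n^2 - 2*n + 1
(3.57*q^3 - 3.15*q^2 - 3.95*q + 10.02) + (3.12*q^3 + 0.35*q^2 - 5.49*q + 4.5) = 6.69*q^3 - 2.8*q^2 - 9.44*q + 14.52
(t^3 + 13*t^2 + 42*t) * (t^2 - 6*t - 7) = t^5 + 7*t^4 - 43*t^3 - 343*t^2 - 294*t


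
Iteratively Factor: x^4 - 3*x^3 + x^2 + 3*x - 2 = (x - 1)*(x^3 - 2*x^2 - x + 2) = (x - 1)^2*(x^2 - x - 2) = (x - 2)*(x - 1)^2*(x + 1)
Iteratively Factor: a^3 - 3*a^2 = (a)*(a^2 - 3*a) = a^2*(a - 3)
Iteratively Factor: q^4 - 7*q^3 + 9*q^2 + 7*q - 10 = (q - 5)*(q^3 - 2*q^2 - q + 2) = (q - 5)*(q - 1)*(q^2 - q - 2) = (q - 5)*(q - 1)*(q + 1)*(q - 2)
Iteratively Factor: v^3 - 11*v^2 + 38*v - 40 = (v - 4)*(v^2 - 7*v + 10) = (v - 5)*(v - 4)*(v - 2)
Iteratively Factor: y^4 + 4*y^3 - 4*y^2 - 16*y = (y - 2)*(y^3 + 6*y^2 + 8*y) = (y - 2)*(y + 2)*(y^2 + 4*y) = (y - 2)*(y + 2)*(y + 4)*(y)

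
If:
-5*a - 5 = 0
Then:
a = -1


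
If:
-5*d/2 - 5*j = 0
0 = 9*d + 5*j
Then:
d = 0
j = 0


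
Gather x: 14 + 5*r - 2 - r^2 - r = -r^2 + 4*r + 12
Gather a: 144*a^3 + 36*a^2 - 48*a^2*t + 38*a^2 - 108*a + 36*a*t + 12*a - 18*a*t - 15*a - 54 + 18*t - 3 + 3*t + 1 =144*a^3 + a^2*(74 - 48*t) + a*(18*t - 111) + 21*t - 56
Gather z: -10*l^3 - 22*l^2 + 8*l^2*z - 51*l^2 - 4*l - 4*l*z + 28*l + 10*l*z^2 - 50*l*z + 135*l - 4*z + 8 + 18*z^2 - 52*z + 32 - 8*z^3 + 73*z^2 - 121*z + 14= -10*l^3 - 73*l^2 + 159*l - 8*z^3 + z^2*(10*l + 91) + z*(8*l^2 - 54*l - 177) + 54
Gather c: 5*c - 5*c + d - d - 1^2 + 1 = 0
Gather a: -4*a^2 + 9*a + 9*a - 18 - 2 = -4*a^2 + 18*a - 20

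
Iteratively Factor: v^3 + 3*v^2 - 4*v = (v + 4)*(v^2 - v) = (v - 1)*(v + 4)*(v)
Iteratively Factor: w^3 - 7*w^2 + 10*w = (w - 5)*(w^2 - 2*w) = w*(w - 5)*(w - 2)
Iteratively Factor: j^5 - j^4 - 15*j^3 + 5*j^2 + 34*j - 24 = (j - 4)*(j^4 + 3*j^3 - 3*j^2 - 7*j + 6) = (j - 4)*(j - 1)*(j^3 + 4*j^2 + j - 6) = (j - 4)*(j - 1)^2*(j^2 + 5*j + 6) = (j - 4)*(j - 1)^2*(j + 2)*(j + 3)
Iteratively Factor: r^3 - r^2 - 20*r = (r - 5)*(r^2 + 4*r) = r*(r - 5)*(r + 4)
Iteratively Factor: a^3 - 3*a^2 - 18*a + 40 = (a - 2)*(a^2 - a - 20) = (a - 2)*(a + 4)*(a - 5)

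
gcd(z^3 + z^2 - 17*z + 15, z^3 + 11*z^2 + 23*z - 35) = z^2 + 4*z - 5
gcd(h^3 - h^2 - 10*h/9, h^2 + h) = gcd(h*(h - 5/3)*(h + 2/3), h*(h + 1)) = h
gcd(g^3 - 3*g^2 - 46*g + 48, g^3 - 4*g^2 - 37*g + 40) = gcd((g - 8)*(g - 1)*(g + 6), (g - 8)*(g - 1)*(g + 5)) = g^2 - 9*g + 8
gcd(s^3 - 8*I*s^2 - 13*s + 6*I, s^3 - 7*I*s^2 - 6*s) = s^2 - 7*I*s - 6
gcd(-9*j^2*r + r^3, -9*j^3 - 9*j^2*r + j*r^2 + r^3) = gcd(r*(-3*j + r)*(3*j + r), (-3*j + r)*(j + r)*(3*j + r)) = -9*j^2 + r^2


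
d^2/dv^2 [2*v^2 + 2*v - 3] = 4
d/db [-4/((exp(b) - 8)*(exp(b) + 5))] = (8*exp(b) - 12)*exp(b)/((exp(b) - 8)^2*(exp(b) + 5)^2)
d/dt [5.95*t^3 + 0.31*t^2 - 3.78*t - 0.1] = 17.85*t^2 + 0.62*t - 3.78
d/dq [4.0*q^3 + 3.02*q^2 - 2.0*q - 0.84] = 12.0*q^2 + 6.04*q - 2.0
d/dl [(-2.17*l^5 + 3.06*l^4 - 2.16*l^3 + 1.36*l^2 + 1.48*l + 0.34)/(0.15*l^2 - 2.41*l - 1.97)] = (-0.9765*l^6 + 21.8368*l^5 - 1.07330000000001*l^4 - 13.7016*l^3 + 9.266*l^2 - 5.4604*l - 2.0962)/(0.0225*l^4 - 0.723*l^3 + 5.2171*l^2 + 9.4954*l + 3.8809)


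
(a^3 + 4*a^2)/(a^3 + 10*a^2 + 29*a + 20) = a^2/(a^2 + 6*a + 5)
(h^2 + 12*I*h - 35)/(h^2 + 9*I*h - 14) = (h + 5*I)/(h + 2*I)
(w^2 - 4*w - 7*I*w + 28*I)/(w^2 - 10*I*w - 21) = (w - 4)/(w - 3*I)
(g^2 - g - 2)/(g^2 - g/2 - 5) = 2*(-g^2 + g + 2)/(-2*g^2 + g + 10)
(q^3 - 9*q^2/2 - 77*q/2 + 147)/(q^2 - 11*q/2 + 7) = (q^2 - q - 42)/(q - 2)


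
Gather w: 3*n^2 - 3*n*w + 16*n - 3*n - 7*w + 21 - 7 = 3*n^2 + 13*n + w*(-3*n - 7) + 14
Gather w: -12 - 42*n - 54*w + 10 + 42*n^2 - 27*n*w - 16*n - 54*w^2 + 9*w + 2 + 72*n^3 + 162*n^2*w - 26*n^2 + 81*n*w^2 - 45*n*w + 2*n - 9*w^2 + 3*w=72*n^3 + 16*n^2 - 56*n + w^2*(81*n - 63) + w*(162*n^2 - 72*n - 42)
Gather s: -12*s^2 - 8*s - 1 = -12*s^2 - 8*s - 1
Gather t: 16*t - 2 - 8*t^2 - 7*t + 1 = -8*t^2 + 9*t - 1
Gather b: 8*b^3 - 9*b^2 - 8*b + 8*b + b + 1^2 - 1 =8*b^3 - 9*b^2 + b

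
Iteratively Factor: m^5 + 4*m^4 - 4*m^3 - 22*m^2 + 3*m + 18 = (m - 1)*(m^4 + 5*m^3 + m^2 - 21*m - 18) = (m - 1)*(m + 3)*(m^3 + 2*m^2 - 5*m - 6) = (m - 1)*(m + 3)^2*(m^2 - m - 2) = (m - 2)*(m - 1)*(m + 3)^2*(m + 1)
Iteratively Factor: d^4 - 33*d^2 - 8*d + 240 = (d - 5)*(d^3 + 5*d^2 - 8*d - 48) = (d - 5)*(d + 4)*(d^2 + d - 12) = (d - 5)*(d - 3)*(d + 4)*(d + 4)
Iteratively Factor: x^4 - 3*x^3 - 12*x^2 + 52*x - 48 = (x - 2)*(x^3 - x^2 - 14*x + 24) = (x - 2)^2*(x^2 + x - 12) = (x - 3)*(x - 2)^2*(x + 4)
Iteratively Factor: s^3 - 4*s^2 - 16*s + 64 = (s - 4)*(s^2 - 16) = (s - 4)^2*(s + 4)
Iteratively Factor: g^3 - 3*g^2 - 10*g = (g + 2)*(g^2 - 5*g) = (g - 5)*(g + 2)*(g)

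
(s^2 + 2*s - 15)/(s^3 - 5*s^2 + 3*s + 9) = (s + 5)/(s^2 - 2*s - 3)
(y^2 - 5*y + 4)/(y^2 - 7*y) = (y^2 - 5*y + 4)/(y*(y - 7))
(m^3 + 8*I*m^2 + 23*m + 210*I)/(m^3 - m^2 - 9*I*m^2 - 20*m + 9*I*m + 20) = (m^2 + 13*I*m - 42)/(m^2 - m*(1 + 4*I) + 4*I)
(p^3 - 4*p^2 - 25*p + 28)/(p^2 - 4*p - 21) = (p^2 + 3*p - 4)/(p + 3)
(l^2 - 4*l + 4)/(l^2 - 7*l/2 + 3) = 2*(l - 2)/(2*l - 3)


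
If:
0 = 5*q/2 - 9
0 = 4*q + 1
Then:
No Solution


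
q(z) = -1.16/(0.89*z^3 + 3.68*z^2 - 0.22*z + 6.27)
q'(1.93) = 0.04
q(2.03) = -0.04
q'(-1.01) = -0.07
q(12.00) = -0.00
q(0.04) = -0.19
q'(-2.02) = -0.02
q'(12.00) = 0.00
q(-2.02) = -0.08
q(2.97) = -0.02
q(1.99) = -0.04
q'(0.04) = 0.00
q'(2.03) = 0.04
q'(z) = -1.16*(-2.67*z^2 - 7.36*z + 0.22)/(0.89*z^3 + 3.68*z^2 - 0.22*z + 6.27)^2 = (3.0972*z^2 + 8.5376*z - 0.2552)/(0.89*z^3 + 3.68*z^2 - 0.22*z + 6.27)^2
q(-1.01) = -0.12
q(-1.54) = -0.10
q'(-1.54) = -0.04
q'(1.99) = 0.04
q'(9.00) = 0.00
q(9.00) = -0.00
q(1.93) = -0.04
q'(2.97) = 0.01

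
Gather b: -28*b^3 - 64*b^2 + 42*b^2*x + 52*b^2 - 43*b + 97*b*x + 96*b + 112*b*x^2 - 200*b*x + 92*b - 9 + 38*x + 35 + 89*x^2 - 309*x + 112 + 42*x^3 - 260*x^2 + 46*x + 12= -28*b^3 + b^2*(42*x - 12) + b*(112*x^2 - 103*x + 145) + 42*x^3 - 171*x^2 - 225*x + 150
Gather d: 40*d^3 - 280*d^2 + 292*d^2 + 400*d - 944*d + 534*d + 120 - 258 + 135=40*d^3 + 12*d^2 - 10*d - 3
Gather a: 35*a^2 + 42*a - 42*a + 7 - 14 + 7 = 35*a^2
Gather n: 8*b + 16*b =24*b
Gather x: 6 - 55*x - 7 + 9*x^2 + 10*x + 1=9*x^2 - 45*x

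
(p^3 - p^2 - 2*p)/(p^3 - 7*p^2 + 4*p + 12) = p/(p - 6)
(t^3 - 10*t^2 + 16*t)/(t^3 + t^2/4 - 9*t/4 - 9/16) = 16*t*(t^2 - 10*t + 16)/(16*t^3 + 4*t^2 - 36*t - 9)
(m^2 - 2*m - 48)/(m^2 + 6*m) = (m - 8)/m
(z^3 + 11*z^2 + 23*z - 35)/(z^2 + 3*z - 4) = (z^2 + 12*z + 35)/(z + 4)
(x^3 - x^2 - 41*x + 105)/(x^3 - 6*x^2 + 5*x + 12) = (x^2 + 2*x - 35)/(x^2 - 3*x - 4)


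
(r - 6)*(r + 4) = r^2 - 2*r - 24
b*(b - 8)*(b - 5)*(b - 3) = b^4 - 16*b^3 + 79*b^2 - 120*b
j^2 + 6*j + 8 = (j + 2)*(j + 4)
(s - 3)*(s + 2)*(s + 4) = s^3 + 3*s^2 - 10*s - 24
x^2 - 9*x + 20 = (x - 5)*(x - 4)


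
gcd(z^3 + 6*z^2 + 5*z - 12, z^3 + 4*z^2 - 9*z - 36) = z^2 + 7*z + 12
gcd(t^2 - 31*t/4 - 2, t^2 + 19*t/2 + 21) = 1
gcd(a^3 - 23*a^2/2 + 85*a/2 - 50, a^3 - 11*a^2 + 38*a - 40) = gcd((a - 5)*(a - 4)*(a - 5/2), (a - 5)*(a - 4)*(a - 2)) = a^2 - 9*a + 20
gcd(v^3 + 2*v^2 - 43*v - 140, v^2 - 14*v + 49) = v - 7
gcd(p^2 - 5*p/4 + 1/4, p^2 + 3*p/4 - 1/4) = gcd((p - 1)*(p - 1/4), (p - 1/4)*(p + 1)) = p - 1/4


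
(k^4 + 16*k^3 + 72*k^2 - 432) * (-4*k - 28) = -4*k^5 - 92*k^4 - 736*k^3 - 2016*k^2 + 1728*k + 12096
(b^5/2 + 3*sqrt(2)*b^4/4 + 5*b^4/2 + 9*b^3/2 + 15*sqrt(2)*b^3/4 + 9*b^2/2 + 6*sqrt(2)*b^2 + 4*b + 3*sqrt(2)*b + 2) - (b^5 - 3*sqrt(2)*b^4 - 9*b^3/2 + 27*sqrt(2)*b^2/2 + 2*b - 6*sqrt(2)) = -b^5/2 + 5*b^4/2 + 15*sqrt(2)*b^4/4 + 15*sqrt(2)*b^3/4 + 9*b^3 - 15*sqrt(2)*b^2/2 + 9*b^2/2 + 2*b + 3*sqrt(2)*b + 2 + 6*sqrt(2)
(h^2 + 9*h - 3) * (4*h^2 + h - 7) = 4*h^4 + 37*h^3 - 10*h^2 - 66*h + 21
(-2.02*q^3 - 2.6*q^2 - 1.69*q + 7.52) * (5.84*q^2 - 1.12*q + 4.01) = -11.7968*q^5 - 12.9216*q^4 - 15.0578*q^3 + 35.3836*q^2 - 15.1993*q + 30.1552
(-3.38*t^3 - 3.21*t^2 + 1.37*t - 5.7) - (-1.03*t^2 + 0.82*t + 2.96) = -3.38*t^3 - 2.18*t^2 + 0.55*t - 8.66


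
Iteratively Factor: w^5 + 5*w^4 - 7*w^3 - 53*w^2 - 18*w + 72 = (w + 2)*(w^4 + 3*w^3 - 13*w^2 - 27*w + 36) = (w - 1)*(w + 2)*(w^3 + 4*w^2 - 9*w - 36) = (w - 1)*(w + 2)*(w + 3)*(w^2 + w - 12) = (w - 1)*(w + 2)*(w + 3)*(w + 4)*(w - 3)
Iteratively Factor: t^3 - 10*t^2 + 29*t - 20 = (t - 5)*(t^2 - 5*t + 4) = (t - 5)*(t - 1)*(t - 4)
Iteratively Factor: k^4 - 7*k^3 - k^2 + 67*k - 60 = (k + 3)*(k^3 - 10*k^2 + 29*k - 20) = (k - 1)*(k + 3)*(k^2 - 9*k + 20) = (k - 4)*(k - 1)*(k + 3)*(k - 5)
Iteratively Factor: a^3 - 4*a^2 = (a)*(a^2 - 4*a) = a^2*(a - 4)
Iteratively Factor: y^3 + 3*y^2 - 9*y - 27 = (y - 3)*(y^2 + 6*y + 9) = (y - 3)*(y + 3)*(y + 3)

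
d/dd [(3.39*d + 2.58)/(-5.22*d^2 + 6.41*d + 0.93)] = (17.6958*d^2 + 26.9352*d - 13.3851)/(27.2484*d^4 - 66.9204*d^3 + 31.3789*d^2 + 11.9226*d + 0.8649)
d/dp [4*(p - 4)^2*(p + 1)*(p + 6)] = 16*p^3 - 12*p^2 - 272*p + 256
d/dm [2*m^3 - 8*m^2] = 2*m*(3*m - 8)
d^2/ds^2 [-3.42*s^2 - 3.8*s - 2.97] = -6.84000000000000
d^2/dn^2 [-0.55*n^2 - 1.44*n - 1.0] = -1.10000000000000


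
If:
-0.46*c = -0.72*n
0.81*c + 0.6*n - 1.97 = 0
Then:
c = 1.65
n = 1.05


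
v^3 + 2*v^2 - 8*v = v*(v - 2)*(v + 4)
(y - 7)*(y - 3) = y^2 - 10*y + 21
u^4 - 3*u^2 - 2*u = u*(u - 2)*(u + 1)^2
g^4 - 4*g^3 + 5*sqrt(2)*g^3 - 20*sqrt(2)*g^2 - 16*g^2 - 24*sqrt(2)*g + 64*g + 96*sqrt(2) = (g - 4)*(g - 2*sqrt(2))*(g + sqrt(2))*(g + 6*sqrt(2))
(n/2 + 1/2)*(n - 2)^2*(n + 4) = n^4/2 + n^3/2 - 6*n^2 + 2*n + 8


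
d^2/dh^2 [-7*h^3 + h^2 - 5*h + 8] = 2 - 42*h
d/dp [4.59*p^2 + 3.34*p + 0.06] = 9.18*p + 3.34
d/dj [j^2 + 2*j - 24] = 2*j + 2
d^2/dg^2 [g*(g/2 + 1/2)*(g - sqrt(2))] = 3*g - sqrt(2) + 1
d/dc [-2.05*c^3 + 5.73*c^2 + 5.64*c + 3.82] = -6.15*c^2 + 11.46*c + 5.64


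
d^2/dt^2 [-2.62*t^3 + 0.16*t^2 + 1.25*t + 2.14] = 0.32 - 15.72*t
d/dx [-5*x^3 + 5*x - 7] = 5 - 15*x^2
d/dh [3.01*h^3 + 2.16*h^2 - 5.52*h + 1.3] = 9.03*h^2 + 4.32*h - 5.52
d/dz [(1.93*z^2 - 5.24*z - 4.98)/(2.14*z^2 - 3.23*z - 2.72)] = (4.9797*z^2 + 10.8152*z - 1.8326)/(4.5796*z^4 - 13.8244*z^3 - 1.2087*z^2 + 17.5712*z + 7.3984)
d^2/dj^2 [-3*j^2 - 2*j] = -6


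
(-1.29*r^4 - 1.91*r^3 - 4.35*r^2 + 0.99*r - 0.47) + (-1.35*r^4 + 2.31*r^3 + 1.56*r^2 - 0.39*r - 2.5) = -2.64*r^4 + 0.4*r^3 - 2.79*r^2 + 0.6*r - 2.97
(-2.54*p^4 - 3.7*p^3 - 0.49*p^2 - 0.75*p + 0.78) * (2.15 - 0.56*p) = 1.4224*p^5 - 3.389*p^4 - 7.6806*p^3 - 0.6335*p^2 - 2.0493*p + 1.677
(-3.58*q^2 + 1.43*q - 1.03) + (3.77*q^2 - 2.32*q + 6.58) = 0.19*q^2 - 0.89*q + 5.55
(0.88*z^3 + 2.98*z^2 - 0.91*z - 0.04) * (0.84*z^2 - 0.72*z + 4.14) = 0.7392*z^5 + 1.8696*z^4 + 0.7332*z^3 + 12.9588*z^2 - 3.7386*z - 0.1656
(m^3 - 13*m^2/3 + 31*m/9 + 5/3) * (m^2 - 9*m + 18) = m^5 - 40*m^4/3 + 544*m^3/9 - 322*m^2/3 + 47*m + 30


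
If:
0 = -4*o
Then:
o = 0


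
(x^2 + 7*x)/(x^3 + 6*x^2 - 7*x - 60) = x*(x + 7)/(x^3 + 6*x^2 - 7*x - 60)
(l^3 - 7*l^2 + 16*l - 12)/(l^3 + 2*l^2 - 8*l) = (l^2 - 5*l + 6)/(l*(l + 4))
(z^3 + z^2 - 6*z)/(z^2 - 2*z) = z + 3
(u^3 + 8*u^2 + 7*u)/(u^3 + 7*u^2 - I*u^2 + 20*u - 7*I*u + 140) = u*(u + 1)/(u^2 - I*u + 20)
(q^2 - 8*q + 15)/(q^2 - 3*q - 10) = (q - 3)/(q + 2)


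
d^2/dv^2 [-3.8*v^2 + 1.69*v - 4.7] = -7.60000000000000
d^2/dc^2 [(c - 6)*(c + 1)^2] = 6*c - 8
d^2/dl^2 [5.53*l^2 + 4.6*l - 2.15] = 11.0600000000000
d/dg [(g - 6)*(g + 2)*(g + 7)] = 3*g^2 + 6*g - 40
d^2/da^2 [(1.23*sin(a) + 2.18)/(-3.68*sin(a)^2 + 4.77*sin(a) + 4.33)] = (-16.657152*sin(a)^5 - 139.680656*sin(a)^4 + 30.5189760000001*sin(a)^3 + 13.989845*sin(a)^2 - 90.0404250000001*sin(a) + 117.867542)/(-3.68*sin(a)^2 + 4.77*sin(a) + 4.33)^3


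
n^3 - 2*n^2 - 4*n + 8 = (n - 2)^2*(n + 2)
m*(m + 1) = m^2 + m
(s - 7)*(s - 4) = s^2 - 11*s + 28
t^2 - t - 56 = (t - 8)*(t + 7)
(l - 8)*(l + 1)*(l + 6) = l^3 - l^2 - 50*l - 48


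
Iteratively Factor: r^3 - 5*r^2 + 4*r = (r - 1)*(r^2 - 4*r) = (r - 4)*(r - 1)*(r)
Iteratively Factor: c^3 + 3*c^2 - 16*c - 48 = (c + 3)*(c^2 - 16) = (c - 4)*(c + 3)*(c + 4)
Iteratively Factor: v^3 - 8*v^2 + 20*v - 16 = (v - 2)*(v^2 - 6*v + 8) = (v - 4)*(v - 2)*(v - 2)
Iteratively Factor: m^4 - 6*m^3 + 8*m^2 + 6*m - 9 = (m + 1)*(m^3 - 7*m^2 + 15*m - 9) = (m - 3)*(m + 1)*(m^2 - 4*m + 3) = (m - 3)*(m - 1)*(m + 1)*(m - 3)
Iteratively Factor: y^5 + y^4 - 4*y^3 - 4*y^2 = (y + 1)*(y^4 - 4*y^2) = y*(y + 1)*(y^3 - 4*y) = y*(y + 1)*(y + 2)*(y^2 - 2*y) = y*(y - 2)*(y + 1)*(y + 2)*(y)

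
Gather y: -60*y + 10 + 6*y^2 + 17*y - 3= 6*y^2 - 43*y + 7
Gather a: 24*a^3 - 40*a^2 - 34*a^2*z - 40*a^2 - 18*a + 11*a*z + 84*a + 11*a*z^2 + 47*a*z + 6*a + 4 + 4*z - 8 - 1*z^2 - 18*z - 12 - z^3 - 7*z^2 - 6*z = 24*a^3 + a^2*(-34*z - 80) + a*(11*z^2 + 58*z + 72) - z^3 - 8*z^2 - 20*z - 16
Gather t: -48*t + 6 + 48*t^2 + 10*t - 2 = 48*t^2 - 38*t + 4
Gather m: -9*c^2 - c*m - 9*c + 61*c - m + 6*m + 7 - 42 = -9*c^2 + 52*c + m*(5 - c) - 35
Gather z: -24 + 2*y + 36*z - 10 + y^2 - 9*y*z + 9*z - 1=y^2 + 2*y + z*(45 - 9*y) - 35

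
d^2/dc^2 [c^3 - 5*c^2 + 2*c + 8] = 6*c - 10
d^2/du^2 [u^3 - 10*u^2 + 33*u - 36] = 6*u - 20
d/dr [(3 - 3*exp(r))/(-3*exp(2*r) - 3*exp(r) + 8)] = (-9*exp(2*r) + 18*exp(r) - 15)*exp(r)/(9*exp(4*r) + 18*exp(3*r) - 39*exp(2*r) - 48*exp(r) + 64)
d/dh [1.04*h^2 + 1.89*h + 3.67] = 2.08*h + 1.89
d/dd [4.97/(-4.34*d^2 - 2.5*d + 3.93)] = (43.1396*d + 12.425)/(4.34*d^2 + 2.5*d - 3.93)^2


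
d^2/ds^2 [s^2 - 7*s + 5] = 2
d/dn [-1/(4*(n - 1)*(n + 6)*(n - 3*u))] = ((n - 1)*(n + 6) + (n - 1)*(n - 3*u) + (n + 6)*(n - 3*u))/(4*(n - 1)^2*(n + 6)^2*(n - 3*u)^2)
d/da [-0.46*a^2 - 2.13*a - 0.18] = -0.92*a - 2.13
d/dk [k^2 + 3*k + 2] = 2*k + 3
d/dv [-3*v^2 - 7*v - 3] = -6*v - 7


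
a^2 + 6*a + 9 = (a + 3)^2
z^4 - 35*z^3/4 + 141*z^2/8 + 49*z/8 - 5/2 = (z - 5)*(z - 4)*(z - 1/4)*(z + 1/2)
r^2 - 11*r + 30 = (r - 6)*(r - 5)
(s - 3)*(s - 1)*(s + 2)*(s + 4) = s^4 + 2*s^3 - 13*s^2 - 14*s + 24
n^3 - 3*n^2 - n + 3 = (n - 3)*(n - 1)*(n + 1)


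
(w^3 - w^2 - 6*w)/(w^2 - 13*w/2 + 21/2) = 2*w*(w + 2)/(2*w - 7)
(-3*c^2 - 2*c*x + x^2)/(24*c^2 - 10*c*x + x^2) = (-3*c^2 - 2*c*x + x^2)/(24*c^2 - 10*c*x + x^2)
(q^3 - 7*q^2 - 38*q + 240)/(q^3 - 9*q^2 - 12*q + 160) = (q + 6)/(q + 4)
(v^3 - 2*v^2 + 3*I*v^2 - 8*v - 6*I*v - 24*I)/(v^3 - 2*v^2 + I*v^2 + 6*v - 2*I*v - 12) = (v^2 - 2*v - 8)/(v^2 - 2*v*(1 + I) + 4*I)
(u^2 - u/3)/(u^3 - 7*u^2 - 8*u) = (1/3 - u)/(-u^2 + 7*u + 8)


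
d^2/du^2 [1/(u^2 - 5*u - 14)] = 2*(u^2 - 5*u - (2*u - 5)^2 - 14)/(-u^2 + 5*u + 14)^3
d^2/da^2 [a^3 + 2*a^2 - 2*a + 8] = 6*a + 4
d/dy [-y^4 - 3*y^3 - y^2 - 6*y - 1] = -4*y^3 - 9*y^2 - 2*y - 6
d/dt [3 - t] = -1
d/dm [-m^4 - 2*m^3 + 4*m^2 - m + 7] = -4*m^3 - 6*m^2 + 8*m - 1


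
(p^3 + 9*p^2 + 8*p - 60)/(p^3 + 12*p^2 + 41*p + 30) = (p - 2)/(p + 1)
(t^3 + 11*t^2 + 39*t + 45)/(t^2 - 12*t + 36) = (t^3 + 11*t^2 + 39*t + 45)/(t^2 - 12*t + 36)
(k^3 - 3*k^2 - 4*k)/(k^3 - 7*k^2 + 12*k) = (k + 1)/(k - 3)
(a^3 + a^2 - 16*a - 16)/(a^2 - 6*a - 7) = (a^2 - 16)/(a - 7)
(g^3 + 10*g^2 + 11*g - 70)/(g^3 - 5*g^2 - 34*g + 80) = (g + 7)/(g - 8)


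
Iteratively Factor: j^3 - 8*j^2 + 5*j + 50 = (j - 5)*(j^2 - 3*j - 10) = (j - 5)^2*(j + 2)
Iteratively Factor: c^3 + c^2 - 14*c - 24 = (c + 2)*(c^2 - c - 12) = (c + 2)*(c + 3)*(c - 4)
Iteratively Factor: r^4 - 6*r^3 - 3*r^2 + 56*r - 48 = (r - 1)*(r^3 - 5*r^2 - 8*r + 48) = (r - 1)*(r + 3)*(r^2 - 8*r + 16) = (r - 4)*(r - 1)*(r + 3)*(r - 4)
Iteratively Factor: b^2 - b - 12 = (b + 3)*(b - 4)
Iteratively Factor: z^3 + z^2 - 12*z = (z)*(z^2 + z - 12) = z*(z + 4)*(z - 3)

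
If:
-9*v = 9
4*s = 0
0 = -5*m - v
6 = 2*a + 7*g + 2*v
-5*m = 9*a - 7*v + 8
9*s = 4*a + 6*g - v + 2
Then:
No Solution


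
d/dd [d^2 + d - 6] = 2*d + 1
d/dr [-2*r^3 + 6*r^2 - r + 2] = -6*r^2 + 12*r - 1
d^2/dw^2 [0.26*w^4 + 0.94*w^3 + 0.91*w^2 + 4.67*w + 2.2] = 3.12*w^2 + 5.64*w + 1.82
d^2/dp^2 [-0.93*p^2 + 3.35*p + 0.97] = -1.86000000000000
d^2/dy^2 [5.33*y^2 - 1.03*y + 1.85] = 10.6600000000000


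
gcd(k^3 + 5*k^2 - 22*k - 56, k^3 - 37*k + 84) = k^2 + 3*k - 28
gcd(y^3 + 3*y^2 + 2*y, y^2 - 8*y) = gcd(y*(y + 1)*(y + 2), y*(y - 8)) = y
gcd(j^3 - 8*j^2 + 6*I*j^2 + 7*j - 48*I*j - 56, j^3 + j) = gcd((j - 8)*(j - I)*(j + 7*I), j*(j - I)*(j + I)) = j - I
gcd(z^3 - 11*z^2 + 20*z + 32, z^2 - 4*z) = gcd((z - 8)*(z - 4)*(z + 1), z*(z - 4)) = z - 4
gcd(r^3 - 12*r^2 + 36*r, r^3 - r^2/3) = r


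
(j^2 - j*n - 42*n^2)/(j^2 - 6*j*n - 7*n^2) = (j + 6*n)/(j + n)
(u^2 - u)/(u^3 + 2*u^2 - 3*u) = 1/(u + 3)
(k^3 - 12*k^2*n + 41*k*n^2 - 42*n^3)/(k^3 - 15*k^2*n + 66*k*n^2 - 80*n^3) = (k^2 - 10*k*n + 21*n^2)/(k^2 - 13*k*n + 40*n^2)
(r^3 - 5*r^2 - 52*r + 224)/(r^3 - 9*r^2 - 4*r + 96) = (r + 7)/(r + 3)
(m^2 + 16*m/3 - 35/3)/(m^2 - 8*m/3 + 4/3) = (3*m^2 + 16*m - 35)/(3*m^2 - 8*m + 4)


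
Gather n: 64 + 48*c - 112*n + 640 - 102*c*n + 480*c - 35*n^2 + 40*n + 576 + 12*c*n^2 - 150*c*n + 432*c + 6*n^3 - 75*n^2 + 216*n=960*c + 6*n^3 + n^2*(12*c - 110) + n*(144 - 252*c) + 1280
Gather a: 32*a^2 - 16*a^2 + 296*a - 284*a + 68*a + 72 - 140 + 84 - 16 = 16*a^2 + 80*a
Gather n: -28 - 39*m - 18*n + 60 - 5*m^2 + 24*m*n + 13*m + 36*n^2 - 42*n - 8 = -5*m^2 - 26*m + 36*n^2 + n*(24*m - 60) + 24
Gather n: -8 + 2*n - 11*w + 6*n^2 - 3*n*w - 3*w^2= 6*n^2 + n*(2 - 3*w) - 3*w^2 - 11*w - 8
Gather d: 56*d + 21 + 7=56*d + 28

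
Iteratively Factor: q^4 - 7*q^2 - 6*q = (q)*(q^3 - 7*q - 6) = q*(q - 3)*(q^2 + 3*q + 2) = q*(q - 3)*(q + 1)*(q + 2)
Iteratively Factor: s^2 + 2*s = (s)*(s + 2)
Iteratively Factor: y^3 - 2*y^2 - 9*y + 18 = (y - 3)*(y^2 + y - 6) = (y - 3)*(y + 3)*(y - 2)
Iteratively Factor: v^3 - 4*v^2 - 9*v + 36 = (v - 3)*(v^2 - v - 12) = (v - 3)*(v + 3)*(v - 4)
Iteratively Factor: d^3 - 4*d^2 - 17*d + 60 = (d - 3)*(d^2 - d - 20) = (d - 5)*(d - 3)*(d + 4)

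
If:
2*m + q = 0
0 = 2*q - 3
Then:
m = -3/4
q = 3/2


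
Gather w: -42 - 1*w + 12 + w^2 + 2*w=w^2 + w - 30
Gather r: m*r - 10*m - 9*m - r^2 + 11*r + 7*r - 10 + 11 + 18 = -19*m - r^2 + r*(m + 18) + 19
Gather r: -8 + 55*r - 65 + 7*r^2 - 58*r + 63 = 7*r^2 - 3*r - 10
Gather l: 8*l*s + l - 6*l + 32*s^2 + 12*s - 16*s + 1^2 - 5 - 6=l*(8*s - 5) + 32*s^2 - 4*s - 10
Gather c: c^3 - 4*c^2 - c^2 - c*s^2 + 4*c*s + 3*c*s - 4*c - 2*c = c^3 - 5*c^2 + c*(-s^2 + 7*s - 6)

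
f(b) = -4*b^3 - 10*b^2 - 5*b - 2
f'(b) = -12*b^2 - 20*b - 5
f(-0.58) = -1.68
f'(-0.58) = 2.56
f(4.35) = -542.23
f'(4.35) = -319.07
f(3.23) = -257.27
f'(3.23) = -194.79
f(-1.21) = -3.50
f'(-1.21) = 1.63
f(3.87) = -402.96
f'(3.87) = -262.12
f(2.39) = -125.68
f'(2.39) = -121.35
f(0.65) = -10.57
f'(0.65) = -23.07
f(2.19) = -102.92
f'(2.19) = -106.35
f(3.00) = -215.00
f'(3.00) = -173.00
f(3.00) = -215.00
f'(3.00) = -173.00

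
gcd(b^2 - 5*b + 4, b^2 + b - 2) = b - 1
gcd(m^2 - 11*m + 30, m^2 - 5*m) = m - 5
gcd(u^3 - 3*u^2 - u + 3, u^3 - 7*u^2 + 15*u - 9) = u^2 - 4*u + 3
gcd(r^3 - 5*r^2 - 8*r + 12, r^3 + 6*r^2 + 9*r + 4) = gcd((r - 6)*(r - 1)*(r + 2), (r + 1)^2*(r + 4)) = 1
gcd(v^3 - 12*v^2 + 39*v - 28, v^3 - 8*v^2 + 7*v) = v^2 - 8*v + 7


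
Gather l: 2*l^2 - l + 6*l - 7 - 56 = 2*l^2 + 5*l - 63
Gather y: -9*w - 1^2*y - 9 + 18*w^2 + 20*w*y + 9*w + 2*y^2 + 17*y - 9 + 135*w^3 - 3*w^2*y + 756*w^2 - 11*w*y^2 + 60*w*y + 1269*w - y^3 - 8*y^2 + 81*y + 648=135*w^3 + 774*w^2 + 1269*w - y^3 + y^2*(-11*w - 6) + y*(-3*w^2 + 80*w + 97) + 630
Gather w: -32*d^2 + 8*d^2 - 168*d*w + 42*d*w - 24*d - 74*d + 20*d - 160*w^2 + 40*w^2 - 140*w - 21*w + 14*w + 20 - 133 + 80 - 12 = -24*d^2 - 78*d - 120*w^2 + w*(-126*d - 147) - 45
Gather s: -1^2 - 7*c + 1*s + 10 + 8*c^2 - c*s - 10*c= 8*c^2 - 17*c + s*(1 - c) + 9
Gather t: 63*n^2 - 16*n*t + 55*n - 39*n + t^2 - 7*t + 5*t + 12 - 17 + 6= 63*n^2 + 16*n + t^2 + t*(-16*n - 2) + 1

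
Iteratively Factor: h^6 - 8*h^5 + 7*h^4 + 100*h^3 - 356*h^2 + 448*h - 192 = (h - 2)*(h^5 - 6*h^4 - 5*h^3 + 90*h^2 - 176*h + 96) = (h - 4)*(h - 2)*(h^4 - 2*h^3 - 13*h^2 + 38*h - 24) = (h - 4)*(h - 2)^2*(h^3 - 13*h + 12) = (h - 4)*(h - 3)*(h - 2)^2*(h^2 + 3*h - 4) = (h - 4)*(h - 3)*(h - 2)^2*(h - 1)*(h + 4)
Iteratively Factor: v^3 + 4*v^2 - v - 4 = (v + 1)*(v^2 + 3*v - 4) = (v + 1)*(v + 4)*(v - 1)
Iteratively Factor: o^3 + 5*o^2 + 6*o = (o + 2)*(o^2 + 3*o) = o*(o + 2)*(o + 3)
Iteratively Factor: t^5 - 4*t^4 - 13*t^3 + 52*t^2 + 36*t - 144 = (t + 2)*(t^4 - 6*t^3 - t^2 + 54*t - 72) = (t - 2)*(t + 2)*(t^3 - 4*t^2 - 9*t + 36) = (t - 4)*(t - 2)*(t + 2)*(t^2 - 9) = (t - 4)*(t - 2)*(t + 2)*(t + 3)*(t - 3)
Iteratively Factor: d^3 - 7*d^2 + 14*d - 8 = (d - 1)*(d^2 - 6*d + 8) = (d - 4)*(d - 1)*(d - 2)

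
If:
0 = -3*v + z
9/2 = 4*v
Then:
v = 9/8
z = 27/8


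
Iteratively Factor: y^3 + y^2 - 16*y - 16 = (y - 4)*(y^2 + 5*y + 4) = (y - 4)*(y + 1)*(y + 4)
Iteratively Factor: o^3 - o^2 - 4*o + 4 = (o - 1)*(o^2 - 4) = (o - 1)*(o + 2)*(o - 2)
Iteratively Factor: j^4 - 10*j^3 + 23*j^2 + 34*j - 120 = (j - 3)*(j^3 - 7*j^2 + 2*j + 40) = (j - 4)*(j - 3)*(j^2 - 3*j - 10) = (j - 4)*(j - 3)*(j + 2)*(j - 5)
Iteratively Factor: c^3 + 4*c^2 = (c)*(c^2 + 4*c) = c^2*(c + 4)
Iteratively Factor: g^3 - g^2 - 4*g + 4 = (g + 2)*(g^2 - 3*g + 2) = (g - 1)*(g + 2)*(g - 2)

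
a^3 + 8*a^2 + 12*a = a*(a + 2)*(a + 6)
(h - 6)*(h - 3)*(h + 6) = h^3 - 3*h^2 - 36*h + 108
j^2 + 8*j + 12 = (j + 2)*(j + 6)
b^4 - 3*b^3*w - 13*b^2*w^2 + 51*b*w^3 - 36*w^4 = (b - 3*w)^2*(b - w)*(b + 4*w)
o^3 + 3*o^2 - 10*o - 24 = (o - 3)*(o + 2)*(o + 4)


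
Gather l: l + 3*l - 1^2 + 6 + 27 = 4*l + 32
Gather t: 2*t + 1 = 2*t + 1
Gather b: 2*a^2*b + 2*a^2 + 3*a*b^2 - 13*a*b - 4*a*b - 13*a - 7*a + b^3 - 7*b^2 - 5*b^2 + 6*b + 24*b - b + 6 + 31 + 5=2*a^2 - 20*a + b^3 + b^2*(3*a - 12) + b*(2*a^2 - 17*a + 29) + 42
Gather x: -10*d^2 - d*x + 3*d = -10*d^2 - d*x + 3*d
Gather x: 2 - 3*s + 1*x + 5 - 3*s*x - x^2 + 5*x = -3*s - x^2 + x*(6 - 3*s) + 7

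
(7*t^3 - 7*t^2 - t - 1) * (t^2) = 7*t^5 - 7*t^4 - t^3 - t^2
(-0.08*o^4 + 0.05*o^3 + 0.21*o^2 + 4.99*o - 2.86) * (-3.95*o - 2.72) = 0.316*o^5 + 0.0201*o^4 - 0.9655*o^3 - 20.2817*o^2 - 2.2758*o + 7.7792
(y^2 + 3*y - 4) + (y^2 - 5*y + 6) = 2*y^2 - 2*y + 2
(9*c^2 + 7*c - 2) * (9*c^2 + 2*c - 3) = 81*c^4 + 81*c^3 - 31*c^2 - 25*c + 6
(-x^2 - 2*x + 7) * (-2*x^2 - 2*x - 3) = 2*x^4 + 6*x^3 - 7*x^2 - 8*x - 21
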